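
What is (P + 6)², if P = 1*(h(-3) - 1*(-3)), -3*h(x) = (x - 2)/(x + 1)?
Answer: 2401/36 ≈ 66.694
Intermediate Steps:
h(x) = -(-2 + x)/(3*(1 + x)) (h(x) = -(x - 2)/(3*(x + 1)) = -(-2 + x)/(3*(1 + x)))
P = 13/6 (P = 1*((2 - 1*(-3))/(3*(1 - 3)) - 1*(-3)) = 1*((⅓)*(2 + 3)/(-2) + 3) = 1*((⅓)*(-½)*5 + 3) = 1*(-⅚ + 3) = 1*(13/6) = 13/6 ≈ 2.1667)
(P + 6)² = (13/6 + 6)² = (49/6)² = 2401/36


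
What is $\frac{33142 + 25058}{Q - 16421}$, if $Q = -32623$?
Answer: $- \frac{4850}{4087} \approx -1.1867$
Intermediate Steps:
$\frac{33142 + 25058}{Q - 16421} = \frac{33142 + 25058}{-32623 - 16421} = \frac{58200}{-49044} = 58200 \left(- \frac{1}{49044}\right) = - \frac{4850}{4087}$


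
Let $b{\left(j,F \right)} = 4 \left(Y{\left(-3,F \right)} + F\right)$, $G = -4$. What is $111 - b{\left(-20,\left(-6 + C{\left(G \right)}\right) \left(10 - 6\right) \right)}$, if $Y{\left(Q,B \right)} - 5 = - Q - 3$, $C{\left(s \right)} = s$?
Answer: $251$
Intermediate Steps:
$Y{\left(Q,B \right)} = 2 - Q$ ($Y{\left(Q,B \right)} = 5 - \left(3 + Q\right) = 2 - Q$)
$b{\left(j,F \right)} = 20 + 4 F$ ($b{\left(j,F \right)} = 4 \left(\left(2 - -3\right) + F\right) = 4 \left(\left(2 + 3\right) + F\right) = 4 \left(5 + F\right) = 20 + 4 F$)
$111 - b{\left(-20,\left(-6 + C{\left(G \right)}\right) \left(10 - 6\right) \right)} = 111 - \left(20 + 4 \left(-6 - 4\right) \left(10 - 6\right)\right) = 111 - \left(20 + 4 \left(\left(-10\right) 4\right)\right) = 111 - \left(20 + 4 \left(-40\right)\right) = 111 - \left(20 - 160\right) = 111 - -140 = 111 + 140 = 251$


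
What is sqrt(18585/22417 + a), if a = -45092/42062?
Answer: I*sqrt(54006019025908069)/471451927 ≈ 0.49293*I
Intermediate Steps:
a = -22546/21031 (a = -45092*1/42062 = -22546/21031 ≈ -1.0720)
sqrt(18585/22417 + a) = sqrt(18585/22417 - 22546/21031) = sqrt(-114552547/471451927) = I*sqrt(54006019025908069)/471451927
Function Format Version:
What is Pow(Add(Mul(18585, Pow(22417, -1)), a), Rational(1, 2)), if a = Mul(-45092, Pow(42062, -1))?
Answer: Mul(Rational(1, 471451927), I, Pow(54006019025908069, Rational(1, 2))) ≈ Mul(0.49293, I)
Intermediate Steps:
a = Rational(-22546, 21031) (a = Mul(-45092, Rational(1, 42062)) = Rational(-22546, 21031) ≈ -1.0720)
Pow(Add(Mul(18585, Pow(22417, -1)), a), Rational(1, 2)) = Pow(Add(Mul(18585, Pow(22417, -1)), Rational(-22546, 21031)), Rational(1, 2)) = Pow(Add(Mul(18585, Rational(1, 22417)), Rational(-22546, 21031)), Rational(1, 2)) = Pow(Add(Rational(18585, 22417), Rational(-22546, 21031)), Rational(1, 2)) = Pow(Rational(-114552547, 471451927), Rational(1, 2)) = Mul(Rational(1, 471451927), I, Pow(54006019025908069, Rational(1, 2)))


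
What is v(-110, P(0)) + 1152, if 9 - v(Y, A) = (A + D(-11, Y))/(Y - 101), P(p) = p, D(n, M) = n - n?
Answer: 1161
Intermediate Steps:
D(n, M) = 0
v(Y, A) = 9 - A/(-101 + Y) (v(Y, A) = 9 - (A + 0)/(Y - 101) = 9 - A/(-101 + Y))
v(-110, P(0)) + 1152 = (-909 - 1*0 + 9*(-110))/(-101 - 110) + 1152 = (-909 + 0 - 990)/(-211) + 1152 = -1/211*(-1899) + 1152 = 9 + 1152 = 1161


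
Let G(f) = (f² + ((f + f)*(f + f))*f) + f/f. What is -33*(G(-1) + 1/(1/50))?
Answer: -1584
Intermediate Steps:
G(f) = 1 + f² + 4*f³ (G(f) = (f² + ((2*f)*(2*f))*f) + 1 = (f² + (4*f²)*f) + 1 = (f² + 4*f³) + 1 = 1 + f² + 4*f³)
-33*(G(-1) + 1/(1/50)) = -33*((1 + (-1)² + 4*(-1)³) + 1/(1/50)) = -33*((1 + 1 + 4*(-1)) + 1/(1/50)) = -33*((1 + 1 - 4) + 50) = -33*(-2 + 50) = -33*48 = -1584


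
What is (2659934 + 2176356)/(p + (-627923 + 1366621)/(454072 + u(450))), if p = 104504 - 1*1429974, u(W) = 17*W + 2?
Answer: -1116515581980/306000285791 ≈ -3.6487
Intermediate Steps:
u(W) = 2 + 17*W
p = -1325470 (p = 104504 - 1429974 = -1325470)
(2659934 + 2176356)/(p + (-627923 + 1366621)/(454072 + u(450))) = (2659934 + 2176356)/(-1325470 + (-627923 + 1366621)/(454072 + (2 + 17*450))) = 4836290/(-1325470 + 738698/(454072 + (2 + 7650))) = 4836290/(-1325470 + 738698/(454072 + 7652)) = 4836290/(-1325470 + 738698/461724) = 4836290/(-1325470 + 738698*(1/461724)) = 4836290/(-1325470 + 369349/230862) = 4836290/(-306000285791/230862) = 4836290*(-230862/306000285791) = -1116515581980/306000285791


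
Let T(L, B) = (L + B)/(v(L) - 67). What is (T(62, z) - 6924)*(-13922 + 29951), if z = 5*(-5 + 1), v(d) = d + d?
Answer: -2108486718/19 ≈ -1.1097e+8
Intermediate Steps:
v(d) = 2*d
z = -20 (z = 5*(-4) = -20)
T(L, B) = (B + L)/(-67 + 2*L) (T(L, B) = (L + B)/(2*L - 67) = (B + L)/(-67 + 2*L))
(T(62, z) - 6924)*(-13922 + 29951) = ((-20 + 62)/(-67 + 2*62) - 6924)*(-13922 + 29951) = (42/(-67 + 124) - 6924)*16029 = (42/57 - 6924)*16029 = ((1/57)*42 - 6924)*16029 = (14/19 - 6924)*16029 = -131542/19*16029 = -2108486718/19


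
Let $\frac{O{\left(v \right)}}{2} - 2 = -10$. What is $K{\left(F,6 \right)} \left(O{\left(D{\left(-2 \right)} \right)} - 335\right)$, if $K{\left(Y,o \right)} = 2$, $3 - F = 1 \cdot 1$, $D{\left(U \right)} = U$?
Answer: $-702$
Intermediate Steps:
$F = 2$ ($F = 3 - 1 \cdot 1 = 3 - 1 = 2$)
$O{\left(v \right)} = -16$ ($O{\left(v \right)} = 4 + 2 \left(-10\right) = 4 - 20 = -16$)
$K{\left(F,6 \right)} \left(O{\left(D{\left(-2 \right)} \right)} - 335\right) = 2 \left(-16 - 335\right) = 2 \left(-351\right) = -702$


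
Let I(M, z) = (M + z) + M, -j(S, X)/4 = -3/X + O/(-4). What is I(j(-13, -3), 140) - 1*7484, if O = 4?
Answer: -7344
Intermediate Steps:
j(S, X) = 4 + 12/X (j(S, X) = -4*(-3/X + 4/(-4)) = -4*(-3/X + 4*(-¼)) = -4*(-3/X - 1) = -4*(-1 - 3/X) = 4 + 12/X)
I(M, z) = z + 2*M
I(j(-13, -3), 140) - 1*7484 = (140 + 2*(4 + 12/(-3))) - 1*7484 = (140 + 2*(4 + 12*(-⅓))) - 7484 = (140 + 2*(4 - 4)) - 7484 = (140 + 2*0) - 7484 = (140 + 0) - 7484 = 140 - 7484 = -7344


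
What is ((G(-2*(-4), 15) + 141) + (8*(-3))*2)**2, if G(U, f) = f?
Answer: 11664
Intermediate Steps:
((G(-2*(-4), 15) + 141) + (8*(-3))*2)**2 = ((15 + 141) + (8*(-3))*2)**2 = (156 - 24*2)**2 = (156 - 48)**2 = 108**2 = 11664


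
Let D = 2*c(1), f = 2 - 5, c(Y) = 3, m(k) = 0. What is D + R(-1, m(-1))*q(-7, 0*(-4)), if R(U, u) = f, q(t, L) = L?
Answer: 6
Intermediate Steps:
f = -3
D = 6 (D = 2*3 = 6)
R(U, u) = -3
D + R(-1, m(-1))*q(-7, 0*(-4)) = 6 - 0*(-4) = 6 - 3*0 = 6 + 0 = 6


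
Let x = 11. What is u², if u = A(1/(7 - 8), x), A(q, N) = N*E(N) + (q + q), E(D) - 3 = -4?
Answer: 169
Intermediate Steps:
E(D) = -1 (E(D) = 3 - 4 = -1)
A(q, N) = -N + 2*q (A(q, N) = N*(-1) + (q + q) = -N + 2*q)
u = -13 (u = -1*11 + 2/(7 - 8) = -11 + 2/(-1) = -11 + 2*(-1) = -11 - 2 = -13)
u² = (-13)² = 169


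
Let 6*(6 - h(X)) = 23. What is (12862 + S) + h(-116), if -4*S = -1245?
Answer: 158105/12 ≈ 13175.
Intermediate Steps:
S = 1245/4 (S = -1/4*(-1245) = 1245/4 ≈ 311.25)
h(X) = 13/6 (h(X) = 6 - 1/6*23 = 6 - 23/6 = 13/6)
(12862 + S) + h(-116) = (12862 + 1245/4) + 13/6 = 52693/4 + 13/6 = 158105/12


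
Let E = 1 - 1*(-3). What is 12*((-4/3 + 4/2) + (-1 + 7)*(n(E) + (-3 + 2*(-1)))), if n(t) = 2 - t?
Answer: -496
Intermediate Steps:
E = 4 (E = 1 + 3 = 4)
12*((-4/3 + 4/2) + (-1 + 7)*(n(E) + (-3 + 2*(-1)))) = 12*((-4/3 + 4/2) + (-1 + 7)*((2 - 1*4) + (-3 + 2*(-1)))) = 12*((-4*1/3 + 4*(1/2)) + 6*((2 - 4) + (-3 - 2))) = 12*((-4/3 + 2) + 6*(-2 - 5)) = 12*(2/3 + 6*(-7)) = 12*(2/3 - 42) = 12*(-124/3) = -496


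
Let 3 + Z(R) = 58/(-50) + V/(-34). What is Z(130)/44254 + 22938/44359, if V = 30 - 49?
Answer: 17606076149/34053136900 ≈ 0.51702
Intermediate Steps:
V = -19
Z(R) = -3061/850 (Z(R) = -3 + (58/(-50) - 19/(-34)) = -3 + (58*(-1/50) - 19*(-1/34)) = -3 + (-29/25 + 19/34) = -3 - 511/850 = -3061/850)
Z(130)/44254 + 22938/44359 = -3061/850/44254 + 22938/44359 = -3061/850*1/44254 + 22938*(1/44359) = -3061/37615900 + 22938/44359 = 17606076149/34053136900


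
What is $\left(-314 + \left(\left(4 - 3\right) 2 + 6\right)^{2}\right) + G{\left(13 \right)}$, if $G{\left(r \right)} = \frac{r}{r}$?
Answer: $-249$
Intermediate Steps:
$G{\left(r \right)} = 1$
$\left(-314 + \left(\left(4 - 3\right) 2 + 6\right)^{2}\right) + G{\left(13 \right)} = \left(-314 + \left(\left(4 - 3\right) 2 + 6\right)^{2}\right) + 1 = \left(-314 + \left(1 \cdot 2 + 6\right)^{2}\right) + 1 = \left(-314 + \left(2 + 6\right)^{2}\right) + 1 = \left(-314 + 8^{2}\right) + 1 = \left(-314 + 64\right) + 1 = -250 + 1 = -249$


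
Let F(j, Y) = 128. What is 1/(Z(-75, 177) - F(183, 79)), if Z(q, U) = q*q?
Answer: 1/5497 ≈ 0.00018192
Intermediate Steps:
Z(q, U) = q²
1/(Z(-75, 177) - F(183, 79)) = 1/((-75)² - 1*128) = 1/(5625 - 128) = 1/5497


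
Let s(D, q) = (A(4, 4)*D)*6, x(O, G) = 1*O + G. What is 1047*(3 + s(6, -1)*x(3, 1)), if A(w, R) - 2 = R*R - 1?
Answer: 2566197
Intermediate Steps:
A(w, R) = 1 + R² (A(w, R) = 2 + (R*R - 1) = 2 + (R² - 1) = 2 + (-1 + R²) = 1 + R²)
x(O, G) = G + O (x(O, G) = O + G = G + O)
s(D, q) = 102*D (s(D, q) = ((1 + 4²)*D)*6 = ((1 + 16)*D)*6 = (17*D)*6 = 102*D)
1047*(3 + s(6, -1)*x(3, 1)) = 1047*(3 + (102*6)*(1 + 3)) = 1047*(3 + 612*4) = 1047*(3 + 2448) = 1047*2451 = 2566197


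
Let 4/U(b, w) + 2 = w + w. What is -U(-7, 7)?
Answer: -⅓ ≈ -0.33333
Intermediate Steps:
U(b, w) = 4/(-2 + 2*w) (U(b, w) = 4/(-2 + (w + w)) = 4/(-2 + 2*w))
-U(-7, 7) = -2/(-1 + 7) = -2/6 = -1*⅓ = -⅓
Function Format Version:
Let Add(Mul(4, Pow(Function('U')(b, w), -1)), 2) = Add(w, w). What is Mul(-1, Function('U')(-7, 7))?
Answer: Rational(-1, 3) ≈ -0.33333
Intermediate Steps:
Function('U')(b, w) = Mul(4, Pow(Add(-2, Mul(2, w)), -1)) (Function('U')(b, w) = Mul(4, Pow(Add(-2, Add(w, w)), -1)) = Mul(4, Pow(Add(-2, Mul(2, w)), -1)))
Mul(-1, Function('U')(-7, 7)) = Mul(-1, Mul(2, Pow(Add(-1, 7), -1))) = Mul(-1, Mul(2, Pow(6, -1))) = Mul(-1, Mul(2, Rational(1, 6))) = Mul(-1, Rational(1, 3)) = Rational(-1, 3)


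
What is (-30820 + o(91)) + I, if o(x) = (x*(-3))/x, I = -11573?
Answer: -42396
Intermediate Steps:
o(x) = -3 (o(x) = (-3*x)/x = -3)
(-30820 + o(91)) + I = (-30820 - 3) - 11573 = -30823 - 11573 = -42396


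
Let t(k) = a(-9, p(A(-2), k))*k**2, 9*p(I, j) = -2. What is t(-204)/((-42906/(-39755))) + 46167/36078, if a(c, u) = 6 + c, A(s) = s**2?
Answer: -9948062206301/85997926 ≈ -1.1568e+5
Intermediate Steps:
p(I, j) = -2/9 (p(I, j) = (1/9)*(-2) = -2/9)
t(k) = -3*k**2 (t(k) = (6 - 9)*k**2 = -3*k**2)
t(-204)/((-42906/(-39755))) + 46167/36078 = (-3*(-204)**2)/((-42906/(-39755))) + 46167/36078 = (-3*41616)/((-42906*(-1/39755))) + 46167*(1/36078) = -124848/42906/39755 + 15389/12026 = -124848*39755/42906 + 15389/12026 = -827222040/7151 + 15389/12026 = -9948062206301/85997926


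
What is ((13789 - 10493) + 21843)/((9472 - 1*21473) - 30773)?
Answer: -25139/42774 ≈ -0.58772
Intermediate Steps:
((13789 - 10493) + 21843)/((9472 - 1*21473) - 30773) = (3296 + 21843)/((9472 - 21473) - 30773) = 25139/(-12001 - 30773) = 25139/(-42774) = 25139*(-1/42774) = -25139/42774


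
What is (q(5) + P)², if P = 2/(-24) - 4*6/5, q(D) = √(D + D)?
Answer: 121849/3600 - 293*√10/30 ≈ 2.9620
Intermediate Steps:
q(D) = √2*√D (q(D) = √(2*D) = √2*√D)
P = -293/60 (P = 2*(-1/24) - 24*⅕ = -1/12 - 24/5 = -293/60 ≈ -4.8833)
(q(5) + P)² = (√2*√5 - 293/60)² = (√10 - 293/60)² = (-293/60 + √10)²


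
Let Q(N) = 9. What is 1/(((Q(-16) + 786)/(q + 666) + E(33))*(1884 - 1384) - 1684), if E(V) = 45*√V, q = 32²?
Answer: 20689487/238543628343142 + 160655625*√33/119271814171571 ≈ 7.8245e-6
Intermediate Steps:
q = 1024
1/(((Q(-16) + 786)/(q + 666) + E(33))*(1884 - 1384) - 1684) = 1/(((9 + 786)/(1024 + 666) + 45*√33)*(1884 - 1384) - 1684) = 1/((795/1690 + 45*√33)*500 - 1684) = 1/((795*(1/1690) + 45*√33)*500 - 1684) = 1/((159/338 + 45*√33)*500 - 1684) = 1/((39750/169 + 22500*√33) - 1684) = 1/(-244846/169 + 22500*√33)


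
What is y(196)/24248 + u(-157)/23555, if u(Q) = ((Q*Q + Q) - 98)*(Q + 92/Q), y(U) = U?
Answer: -522632785219/3202584910 ≈ -163.19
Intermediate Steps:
u(Q) = (Q + 92/Q)*(-98 + Q + Q²) (u(Q) = ((Q² + Q) - 98)*(Q + 92/Q) = ((Q + Q²) - 98)*(Q + 92/Q) = (-98 + Q + Q²)*(Q + 92/Q) = (Q + 92/Q)*(-98 + Q + Q²))
y(196)/24248 + u(-157)/23555 = 196/24248 + (92 + (-157)² + (-157)³ - 9016/(-157) - 6*(-157))/23555 = 196*(1/24248) + (92 + 24649 - 3869893 - 9016*(-1/157) + 942)*(1/23555) = 7/866 + (92 + 24649 - 3869893 + 9016/157 + 942)*(1/23555) = 7/866 - 603531954/157*1/23555 = 7/866 - 603531954/3698135 = -522632785219/3202584910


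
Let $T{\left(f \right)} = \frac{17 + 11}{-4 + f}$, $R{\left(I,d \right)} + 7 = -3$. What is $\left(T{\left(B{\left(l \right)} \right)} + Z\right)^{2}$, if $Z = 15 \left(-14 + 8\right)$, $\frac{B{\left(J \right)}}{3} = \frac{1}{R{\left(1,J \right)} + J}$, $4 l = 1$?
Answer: $\frac{37249}{4} \approx 9312.3$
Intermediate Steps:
$l = \frac{1}{4}$ ($l = \frac{1}{4} \cdot 1 = \frac{1}{4} \approx 0.25$)
$R{\left(I,d \right)} = -10$ ($R{\left(I,d \right)} = -7 - 3 = -10$)
$B{\left(J \right)} = \frac{3}{-10 + J}$
$T{\left(f \right)} = \frac{28}{-4 + f}$
$Z = -90$ ($Z = 15 \left(-6\right) = -90$)
$\left(T{\left(B{\left(l \right)} \right)} + Z\right)^{2} = \left(\frac{28}{-4 + \frac{3}{-10 + \frac{1}{4}}} - 90\right)^{2} = \left(\frac{28}{-4 + \frac{3}{- \frac{39}{4}}} - 90\right)^{2} = \left(\frac{28}{-4 + 3 \left(- \frac{4}{39}\right)} - 90\right)^{2} = \left(\frac{28}{-4 - \frac{4}{13}} - 90\right)^{2} = \left(\frac{28}{- \frac{56}{13}} - 90\right)^{2} = \left(28 \left(- \frac{13}{56}\right) - 90\right)^{2} = \left(- \frac{13}{2} - 90\right)^{2} = \left(- \frac{193}{2}\right)^{2} = \frac{37249}{4}$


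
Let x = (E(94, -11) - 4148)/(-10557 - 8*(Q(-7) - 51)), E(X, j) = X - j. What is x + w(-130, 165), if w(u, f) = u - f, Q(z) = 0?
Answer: -2989912/10149 ≈ -294.60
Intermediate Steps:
x = 4043/10149 (x = ((94 - 1*(-11)) - 4148)/(-10557 - 8*(0 - 51)) = ((94 + 11) - 4148)/(-10557 - 8*(-51)) = (105 - 4148)/(-10557 + 408) = -4043/(-10149) = -4043*(-1/10149) = 4043/10149 ≈ 0.39836)
x + w(-130, 165) = 4043/10149 + (-130 - 1*165) = 4043/10149 + (-130 - 165) = 4043/10149 - 295 = -2989912/10149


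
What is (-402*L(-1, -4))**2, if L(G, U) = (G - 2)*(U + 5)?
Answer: 1454436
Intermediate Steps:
L(G, U) = (-2 + G)*(5 + U)
(-402*L(-1, -4))**2 = (-402*(-10 - 2*(-4) + 5*(-1) - 1*(-4)))**2 = (-402*(-10 + 8 - 5 + 4))**2 = (-402*(-3))**2 = 1206**2 = 1454436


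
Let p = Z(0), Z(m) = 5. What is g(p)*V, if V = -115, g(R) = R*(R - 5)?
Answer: 0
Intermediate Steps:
p = 5
g(R) = R*(-5 + R)
g(p)*V = (5*(-5 + 5))*(-115) = (5*0)*(-115) = 0*(-115) = 0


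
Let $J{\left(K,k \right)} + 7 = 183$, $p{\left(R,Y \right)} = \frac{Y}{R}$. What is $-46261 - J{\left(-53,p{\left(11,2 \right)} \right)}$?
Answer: $-46437$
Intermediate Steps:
$J{\left(K,k \right)} = 176$ ($J{\left(K,k \right)} = -7 + 183 = 176$)
$-46261 - J{\left(-53,p{\left(11,2 \right)} \right)} = -46261 - 176 = -46437$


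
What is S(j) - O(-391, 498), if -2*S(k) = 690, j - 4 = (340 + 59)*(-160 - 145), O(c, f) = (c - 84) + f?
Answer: -368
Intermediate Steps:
O(c, f) = -84 + c + f (O(c, f) = (-84 + c) + f = -84 + c + f)
j = -121691 (j = 4 + (340 + 59)*(-160 - 145) = 4 + 399*(-305) = 4 - 121695 = -121691)
S(k) = -345 (S(k) = -½*690 = -345)
S(j) - O(-391, 498) = -345 - (-84 - 391 + 498) = -345 - 1*23 = -345 - 23 = -368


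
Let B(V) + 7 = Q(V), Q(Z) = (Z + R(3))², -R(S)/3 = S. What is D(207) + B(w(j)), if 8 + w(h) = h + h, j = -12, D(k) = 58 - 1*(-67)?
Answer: 1799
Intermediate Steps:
D(k) = 125 (D(k) = 58 + 67 = 125)
R(S) = -3*S
Q(Z) = (-9 + Z)² (Q(Z) = (Z - 3*3)² = (Z - 9)² = (-9 + Z)²)
w(h) = -8 + 2*h (w(h) = -8 + (h + h) = -8 + 2*h)
B(V) = -7 + (-9 + V)²
D(207) + B(w(j)) = 125 + (-7 + (-9 + (-8 + 2*(-12)))²) = 125 + (-7 + (-9 + (-8 - 24))²) = 125 + (-7 + (-9 - 32)²) = 125 + (-7 + (-41)²) = 125 + (-7 + 1681) = 125 + 1674 = 1799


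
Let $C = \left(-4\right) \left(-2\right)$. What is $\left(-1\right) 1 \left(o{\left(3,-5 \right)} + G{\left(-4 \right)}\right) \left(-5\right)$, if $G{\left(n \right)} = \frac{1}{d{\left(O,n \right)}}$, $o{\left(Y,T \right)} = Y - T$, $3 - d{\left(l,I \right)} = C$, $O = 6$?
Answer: $39$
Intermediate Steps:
$C = 8$
$d{\left(l,I \right)} = -5$ ($d{\left(l,I \right)} = 3 - 8 = -5$)
$G{\left(n \right)} = - \frac{1}{5}$ ($G{\left(n \right)} = \frac{1}{-5} = - \frac{1}{5}$)
$\left(-1\right) 1 \left(o{\left(3,-5 \right)} + G{\left(-4 \right)}\right) \left(-5\right) = \left(-1\right) 1 \left(\left(3 - -5\right) - \frac{1}{5}\right) \left(-5\right) = - \left(\left(3 + 5\right) - \frac{1}{5}\right) \left(-5\right) = - \left(8 - \frac{1}{5}\right) \left(-5\right) = - \frac{39 \left(-5\right)}{5} = \left(-1\right) \left(-39\right) = 39$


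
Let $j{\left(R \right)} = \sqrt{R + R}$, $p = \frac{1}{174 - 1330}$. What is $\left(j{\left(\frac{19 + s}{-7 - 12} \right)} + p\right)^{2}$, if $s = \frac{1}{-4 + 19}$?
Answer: $\frac{\left(285 - 2312 i \sqrt{40755}\right)^{2}}{108543891600} \approx -2.007 - 0.002451 i$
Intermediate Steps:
$s = \frac{1}{15} \approx 0.066667$
$p = - \frac{1}{1156}$ ($p = \frac{1}{-1156} = - \frac{1}{1156} \approx -0.00086505$)
$j{\left(R \right)} = \sqrt{2} \sqrt{R}$ ($j{\left(R \right)} = \sqrt{2 R} = \sqrt{2} \sqrt{R}$)
$\left(j{\left(\frac{19 + s}{-7 - 12} \right)} + p\right)^{2} = \left(\sqrt{2} \sqrt{\frac{19 + \frac{1}{15}}{-7 - 12}} - \frac{1}{1156}\right)^{2} = \left(\sqrt{2} \sqrt{\frac{286}{15 \left(-19\right)}} - \frac{1}{1156}\right)^{2} = \left(\sqrt{2} \sqrt{\frac{286}{15} \left(- \frac{1}{19}\right)} - \frac{1}{1156}\right)^{2} = \left(\sqrt{2} \sqrt{- \frac{286}{285}} - \frac{1}{1156}\right)^{2} = \left(\sqrt{2} \frac{i \sqrt{81510}}{285} - \frac{1}{1156}\right)^{2} = \left(\frac{2 i \sqrt{40755}}{285} - \frac{1}{1156}\right)^{2} = \left(- \frac{1}{1156} + \frac{2 i \sqrt{40755}}{285}\right)^{2}$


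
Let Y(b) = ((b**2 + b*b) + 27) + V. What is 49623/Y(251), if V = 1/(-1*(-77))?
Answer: 3820971/9704234 ≈ 0.39374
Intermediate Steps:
V = 1/77 ≈ 0.012987
Y(b) = 2080/77 + 2*b**2 (Y(b) = ((b**2 + b*b) + 27) + 1/77 = ((b**2 + b**2) + 27) + 1/77 = (2*b**2 + 27) + 1/77 = (27 + 2*b**2) + 1/77 = 2080/77 + 2*b**2)
49623/Y(251) = 49623/(2080/77 + 2*251**2) = 49623/(2080/77 + 2*63001) = 49623/(2080/77 + 126002) = 49623/(9704234/77) = 49623*(77/9704234) = 3820971/9704234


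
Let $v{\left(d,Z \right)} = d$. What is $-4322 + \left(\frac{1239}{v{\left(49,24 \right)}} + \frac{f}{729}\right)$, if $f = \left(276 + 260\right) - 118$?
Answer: $- \frac{21923207}{5103} \approx -4296.1$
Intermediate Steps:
$f = 418$ ($f = 536 - 118 = 418$)
$-4322 + \left(\frac{1239}{v{\left(49,24 \right)}} + \frac{f}{729}\right) = -4322 + \left(\frac{1239}{49} + \frac{418}{729}\right) = -4322 + \left(1239 \cdot \frac{1}{49} + 418 \cdot \frac{1}{729}\right) = -4322 + \left(\frac{177}{7} + \frac{418}{729}\right) = -4322 + \frac{131959}{5103} = - \frac{21923207}{5103}$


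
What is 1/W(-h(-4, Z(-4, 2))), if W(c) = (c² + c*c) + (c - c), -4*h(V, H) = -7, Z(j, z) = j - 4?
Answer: 8/49 ≈ 0.16327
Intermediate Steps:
Z(j, z) = -4 + j
h(V, H) = 7/4 (h(V, H) = -¼*(-7) = 7/4)
W(c) = 2*c² (W(c) = (c² + c²) + 0 = 2*c² + 0 = 2*c²)
1/W(-h(-4, Z(-4, 2))) = 1/(2*(-1*7/4)²) = 1/(2*(-7/4)²) = 1/(2*(49/16)) = 1/(49/8) = 8/49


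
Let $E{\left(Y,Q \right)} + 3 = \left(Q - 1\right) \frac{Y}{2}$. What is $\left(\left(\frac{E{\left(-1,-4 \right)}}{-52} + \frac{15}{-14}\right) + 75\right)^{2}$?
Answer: $\frac{2897345929}{529984} \approx 5466.9$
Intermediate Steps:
$E{\left(Y,Q \right)} = -3 + \frac{Y \left(-1 + Q\right)}{2}$ ($E{\left(Y,Q \right)} = -3 + \left(Q - 1\right) \frac{Y}{2} = -3 + \left(-1 + Q\right) Y \frac{1}{2} = -3 + \left(-1 + Q\right) \frac{Y}{2} = -3 + \frac{Y \left(-1 + Q\right)}{2}$)
$\left(\left(\frac{E{\left(-1,-4 \right)}}{-52} + \frac{15}{-14}\right) + 75\right)^{2} = \left(\left(\frac{-3 - - \frac{1}{2} + \frac{1}{2} \left(-4\right) \left(-1\right)}{-52} + \frac{15}{-14}\right) + 75\right)^{2} = \left(\left(\left(-3 + \frac{1}{2} + 2\right) \left(- \frac{1}{52}\right) + 15 \left(- \frac{1}{14}\right)\right) + 75\right)^{2} = \left(\left(\left(- \frac{1}{2}\right) \left(- \frac{1}{52}\right) - \frac{15}{14}\right) + 75\right)^{2} = \left(\left(\frac{1}{104} - \frac{15}{14}\right) + 75\right)^{2} = \left(- \frac{773}{728} + 75\right)^{2} = \left(\frac{53827}{728}\right)^{2} = \frac{2897345929}{529984}$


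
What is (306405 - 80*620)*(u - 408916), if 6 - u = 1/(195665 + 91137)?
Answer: -30117116035861905/286802 ≈ -1.0501e+11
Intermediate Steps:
u = 1720811/286802 (u = 6 - 1/(195665 + 91137) = 6 - 1/286802 = 1720811/286802 ≈ 6.0000)
(306405 - 80*620)*(u - 408916) = (306405 - 80*620)*(1720811/286802 - 408916) = (306405 - 49600)*(-117276205821/286802) = 256805*(-117276205821/286802) = -30117116035861905/286802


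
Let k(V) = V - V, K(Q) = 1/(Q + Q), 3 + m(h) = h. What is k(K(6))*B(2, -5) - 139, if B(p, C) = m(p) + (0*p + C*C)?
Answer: -139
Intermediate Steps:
m(h) = -3 + h
K(Q) = 1/(2*Q)
k(V) = 0
B(p, C) = -3 + p + C**2 (B(p, C) = (-3 + p) + (0*p + C*C) = (-3 + p) + (0 + C**2) = (-3 + p) + C**2 = -3 + p + C**2)
k(K(6))*B(2, -5) - 139 = 0*(-3 + 2 + (-5)**2) - 139 = 0*(-3 + 2 + 25) - 139 = 0*24 - 139 = 0 - 139 = -139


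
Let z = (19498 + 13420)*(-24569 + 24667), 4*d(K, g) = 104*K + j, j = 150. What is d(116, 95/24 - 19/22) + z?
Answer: 6458035/2 ≈ 3.2290e+6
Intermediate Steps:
d(K, g) = 75/2 + 26*K (d(K, g) = (104*K + 150)/4 = (150 + 104*K)/4 = 75/2 + 26*K)
z = 3225964 (z = 32918*98 = 3225964)
d(116, 95/24 - 19/22) + z = (75/2 + 26*116) + 3225964 = (75/2 + 3016) + 3225964 = 6107/2 + 3225964 = 6458035/2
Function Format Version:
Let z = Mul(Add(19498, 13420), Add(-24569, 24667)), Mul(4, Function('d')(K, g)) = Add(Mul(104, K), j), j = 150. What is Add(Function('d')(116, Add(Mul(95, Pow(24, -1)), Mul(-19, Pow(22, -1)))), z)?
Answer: Rational(6458035, 2) ≈ 3.2290e+6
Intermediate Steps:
Function('d')(K, g) = Add(Rational(75, 2), Mul(26, K)) (Function('d')(K, g) = Mul(Rational(1, 4), Add(Mul(104, K), 150)) = Mul(Rational(1, 4), Add(150, Mul(104, K))) = Add(Rational(75, 2), Mul(26, K)))
z = 3225964 (z = Mul(32918, 98) = 3225964)
Add(Function('d')(116, Add(Mul(95, Pow(24, -1)), Mul(-19, Pow(22, -1)))), z) = Add(Add(Rational(75, 2), Mul(26, 116)), 3225964) = Add(Add(Rational(75, 2), 3016), 3225964) = Add(Rational(6107, 2), 3225964) = Rational(6458035, 2)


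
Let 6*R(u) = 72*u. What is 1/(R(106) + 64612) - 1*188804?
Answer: -12439162735/65884 ≈ -1.8880e+5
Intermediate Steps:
R(u) = 12*u (R(u) = (72*u)/6 = 12*u)
1/(R(106) + 64612) - 1*188804 = 1/(12*106 + 64612) - 1*188804 = 1/(1272 + 64612) - 188804 = 1/65884 - 188804 = -12439162735/65884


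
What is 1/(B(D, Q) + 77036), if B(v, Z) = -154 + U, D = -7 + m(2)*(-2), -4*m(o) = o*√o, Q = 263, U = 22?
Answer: 1/76904 ≈ 1.3003e-5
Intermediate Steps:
m(o) = -o^(3/2)/4 (m(o) = -o*√o/4 = -o^(3/2)/4)
D = -7 + √2 (D = -7 - √2/2*(-2) = -7 + √2 ≈ -5.5858)
B(v, Z) = -132 (B(v, Z) = -154 + 22 = -132)
1/(B(D, Q) + 77036) = 1/(-132 + 77036) = 1/76904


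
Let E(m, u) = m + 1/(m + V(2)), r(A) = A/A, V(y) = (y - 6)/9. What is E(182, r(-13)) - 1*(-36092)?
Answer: 59271725/1634 ≈ 36274.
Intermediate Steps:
V(y) = -⅔ + y/9 (V(y) = (-6 + y)*(⅑) = -⅔ + y/9)
r(A) = 1
E(m, u) = m + 1/(-4/9 + m) (E(m, u) = m + 1/(m + (-⅔ + (⅑)*2)) = m + 1/(m + (-⅔ + 2/9)) = m + 1/(m - 4/9) = m + 1/(-4/9 + m))
E(182, r(-13)) - 1*(-36092) = (9 - 4*182 + 9*182²)/(-4 + 9*182) - 1*(-36092) = (9 - 728 + 9*33124)/(-4 + 1638) + 36092 = (9 - 728 + 298116)/1634 + 36092 = (1/1634)*297397 + 36092 = 297397/1634 + 36092 = 59271725/1634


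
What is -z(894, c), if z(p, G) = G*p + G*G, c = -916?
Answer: -20152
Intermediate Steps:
z(p, G) = G**2 + G*p (z(p, G) = G*p + G**2 = G**2 + G*p)
-z(894, c) = -(-916)*(-916 + 894) = -(-916)*(-22) = -1*20152 = -20152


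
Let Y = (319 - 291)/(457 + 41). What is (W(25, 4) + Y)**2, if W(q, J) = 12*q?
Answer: 5582181796/62001 ≈ 90034.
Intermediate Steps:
Y = 14/249 (Y = 28/498 = 28*(1/498) = 14/249 ≈ 0.056225)
(W(25, 4) + Y)**2 = (12*25 + 14/249)**2 = (300 + 14/249)**2 = (74714/249)**2 = 5582181796/62001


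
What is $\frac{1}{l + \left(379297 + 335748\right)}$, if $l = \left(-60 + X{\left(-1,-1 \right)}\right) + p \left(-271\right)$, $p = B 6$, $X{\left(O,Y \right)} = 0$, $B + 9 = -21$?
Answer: $\frac{1}{763765} \approx 1.3093 \cdot 10^{-6}$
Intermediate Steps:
$B = -30$ ($B = -9 - 21 = -30$)
$p = -180$ ($p = \left(-30\right) 6 = -180$)
$l = 48720$ ($l = \left(-60 + 0\right) - -48780 = -60 + 48780 = 48720$)
$\frac{1}{l + \left(379297 + 335748\right)} = \frac{1}{48720 + \left(379297 + 335748\right)} = \frac{1}{48720 + 715045} = \frac{1}{763765}$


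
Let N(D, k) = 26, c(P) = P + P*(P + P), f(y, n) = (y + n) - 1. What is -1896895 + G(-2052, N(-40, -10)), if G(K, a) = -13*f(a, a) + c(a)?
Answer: -1896180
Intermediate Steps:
f(y, n) = -1 + n + y (f(y, n) = (n + y) - 1 = -1 + n + y)
c(P) = P + 2*P² (c(P) = P + P*(2*P) = P + 2*P²)
G(K, a) = 13 - 26*a + a*(1 + 2*a) (G(K, a) = -13*(-1 + a + a) + a*(1 + 2*a) = -13*(-1 + 2*a) + a*(1 + 2*a) = (13 - 26*a) + a*(1 + 2*a) = 13 - 26*a + a*(1 + 2*a))
-1896895 + G(-2052, N(-40, -10)) = -1896895 + (13 - 25*26 + 2*26²) = -1896895 + (13 - 650 + 2*676) = -1896895 + (13 - 650 + 1352) = -1896895 + 715 = -1896180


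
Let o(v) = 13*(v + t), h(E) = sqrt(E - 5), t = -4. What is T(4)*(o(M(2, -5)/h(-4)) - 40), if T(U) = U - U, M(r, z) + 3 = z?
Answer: 0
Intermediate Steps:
M(r, z) = -3 + z
h(E) = sqrt(-5 + E)
T(U) = 0
o(v) = -52 + 13*v (o(v) = 13*(v - 4) = 13*(-4 + v) = -52 + 13*v)
T(4)*(o(M(2, -5)/h(-4)) - 40) = 0*((-52 + 13*((-3 - 5)/(sqrt(-5 - 4)))) - 40) = 0*((-52 + 13*(-8*(-I/3))) - 40) = 0*((-52 + 13*(-(-8)*I/3)) - 40) = 0*((-52 + 13*(8*I/3)) - 40) = 0*((-52 + 104*I/3) - 40) = 0*(-92 + 104*I/3) = 0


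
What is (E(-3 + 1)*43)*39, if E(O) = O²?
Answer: 6708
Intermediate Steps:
(E(-3 + 1)*43)*39 = ((-3 + 1)²*43)*39 = ((-2)²*43)*39 = (4*43)*39 = 172*39 = 6708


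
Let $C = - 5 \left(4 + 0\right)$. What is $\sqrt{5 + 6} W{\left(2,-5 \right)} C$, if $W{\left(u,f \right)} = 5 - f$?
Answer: $- 200 \sqrt{11} \approx -663.33$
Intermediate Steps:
$C = -20$ ($C = \left(-5\right) 4 = -20$)
$\sqrt{5 + 6} W{\left(2,-5 \right)} C = \sqrt{5 + 6} \left(5 - -5\right) \left(-20\right) = \sqrt{11} \left(5 + 5\right) \left(-20\right) = \sqrt{11} \cdot 10 \left(-20\right) = 10 \sqrt{11} \left(-20\right) = - 200 \sqrt{11}$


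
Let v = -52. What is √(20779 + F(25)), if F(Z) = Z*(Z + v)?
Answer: 2*√5026 ≈ 141.79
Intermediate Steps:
F(Z) = Z*(-52 + Z) (F(Z) = Z*(Z - 52) = Z*(-52 + Z))
√(20779 + F(25)) = √(20779 + 25*(-52 + 25)) = √(20779 + 25*(-27)) = √(20779 - 675) = √20104 = 2*√5026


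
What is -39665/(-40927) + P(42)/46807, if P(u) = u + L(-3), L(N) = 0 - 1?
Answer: 1858277662/1915670089 ≈ 0.97004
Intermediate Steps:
L(N) = -1
P(u) = -1 + u (P(u) = u - 1 = -1 + u)
-39665/(-40927) + P(42)/46807 = -39665/(-40927) + (-1 + 42)/46807 = -39665*(-1/40927) + 41*(1/46807) = 39665/40927 + 41/46807 = 1858277662/1915670089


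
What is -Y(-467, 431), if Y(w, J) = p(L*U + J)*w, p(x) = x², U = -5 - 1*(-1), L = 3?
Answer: 81986987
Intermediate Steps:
U = -4 (U = -5 + 1 = -4)
Y(w, J) = w*(-12 + J)² (Y(w, J) = (3*(-4) + J)²*w = (-12 + J)²*w = w*(-12 + J)²)
-Y(-467, 431) = -(-467)*(-12 + 431)² = -(-467)*419² = -(-467)*175561 = -1*(-81986987) = 81986987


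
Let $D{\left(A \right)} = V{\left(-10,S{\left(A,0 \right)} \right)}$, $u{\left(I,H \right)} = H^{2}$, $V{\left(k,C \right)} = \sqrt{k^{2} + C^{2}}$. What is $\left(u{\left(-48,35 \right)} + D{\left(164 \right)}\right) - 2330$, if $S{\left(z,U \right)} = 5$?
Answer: $-1105 + 5 \sqrt{5} \approx -1093.8$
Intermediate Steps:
$V{\left(k,C \right)} = \sqrt{C^{2} + k^{2}}$
$D{\left(A \right)} = 5 \sqrt{5}$ ($D{\left(A \right)} = \sqrt{5^{2} + \left(-10\right)^{2}} = \sqrt{25 + 100} = \sqrt{125} = 5 \sqrt{5}$)
$\left(u{\left(-48,35 \right)} + D{\left(164 \right)}\right) - 2330 = \left(35^{2} + 5 \sqrt{5}\right) - 2330 = \left(1225 + 5 \sqrt{5}\right) - 2330 = -1105 + 5 \sqrt{5}$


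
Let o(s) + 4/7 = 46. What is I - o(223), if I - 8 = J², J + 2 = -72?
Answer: 38070/7 ≈ 5438.6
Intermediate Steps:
J = -74 (J = -2 - 72 = -74)
o(s) = 318/7 (o(s) = -4/7 + 46 = 318/7)
I = 5484 (I = 8 + (-74)² = 8 + 5476 = 5484)
I - o(223) = 5484 - 1*318/7 = 5484 - 318/7 = 38070/7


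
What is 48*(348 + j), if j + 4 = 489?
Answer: 39984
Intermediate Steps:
j = 485 (j = -4 + 489 = 485)
48*(348 + j) = 48*(348 + 485) = 48*833 = 39984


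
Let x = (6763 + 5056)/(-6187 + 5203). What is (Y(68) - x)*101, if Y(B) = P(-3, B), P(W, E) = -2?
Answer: 994951/984 ≈ 1011.1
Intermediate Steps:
Y(B) = -2
x = -11819/984 (x = 11819/(-984) = 11819*(-1/984) = -11819/984 ≈ -12.011)
(Y(68) - x)*101 = (-2 - 1*(-11819/984))*101 = (-2 + 11819/984)*101 = (9851/984)*101 = 994951/984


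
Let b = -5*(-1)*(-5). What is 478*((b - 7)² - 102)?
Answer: 440716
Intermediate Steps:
b = -25 (b = 5*(-5) = -25)
478*((b - 7)² - 102) = 478*((-25 - 7)² - 102) = 478*((-32)² - 102) = 478*(1024 - 102) = 478*922 = 440716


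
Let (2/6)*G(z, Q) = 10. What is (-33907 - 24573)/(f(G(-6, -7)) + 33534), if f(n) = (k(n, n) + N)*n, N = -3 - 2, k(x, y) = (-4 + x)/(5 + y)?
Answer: -102340/58461 ≈ -1.7506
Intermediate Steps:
G(z, Q) = 30 (G(z, Q) = 3*10 = 30)
k(x, y) = (-4 + x)/(5 + y)
N = -5
f(n) = n*(-5 + (-4 + n)/(5 + n)) (f(n) = ((-4 + n)/(5 + n) - 5)*n = (-5 + (-4 + n)/(5 + n))*n = n*(-5 + (-4 + n)/(5 + n)))
(-33907 - 24573)/(f(G(-6, -7)) + 33534) = (-33907 - 24573)/(30*(-29 - 4*30)/(5 + 30) + 33534) = -58480/(30*(-29 - 120)/35 + 33534) = -58480/(30*(1/35)*(-149) + 33534) = -58480/(-894/7 + 33534) = -58480/233844/7 = -58480*7/233844 = -102340/58461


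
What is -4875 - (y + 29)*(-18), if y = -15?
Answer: -4623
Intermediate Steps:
-4875 - (y + 29)*(-18) = -4875 - (-15 + 29)*(-18) = -4875 - 14*(-18) = -4875 - 1*(-252) = -4875 + 252 = -4623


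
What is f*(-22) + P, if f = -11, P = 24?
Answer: 266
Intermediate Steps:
f*(-22) + P = -11*(-22) + 24 = 242 + 24 = 266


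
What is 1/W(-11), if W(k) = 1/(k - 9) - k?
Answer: 20/219 ≈ 0.091324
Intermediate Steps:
W(k) = 1/(-9 + k) - k
1/W(-11) = 1/((1 - 1*(-11)² + 9*(-11))/(-9 - 11)) = 1/((1 - 1*121 - 99)/(-20)) = 1/(-(1 - 121 - 99)/20) = 1/(-1/20*(-219)) = 1/(219/20) = 20/219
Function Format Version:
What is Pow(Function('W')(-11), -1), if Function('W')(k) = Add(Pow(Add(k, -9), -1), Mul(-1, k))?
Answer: Rational(20, 219) ≈ 0.091324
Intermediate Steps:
Function('W')(k) = Add(Pow(Add(-9, k), -1), Mul(-1, k))
Pow(Function('W')(-11), -1) = Pow(Mul(Pow(Add(-9, -11), -1), Add(1, Mul(-1, Pow(-11, 2)), Mul(9, -11))), -1) = Pow(Mul(Pow(-20, -1), Add(1, Mul(-1, 121), -99)), -1) = Pow(Mul(Rational(-1, 20), Add(1, -121, -99)), -1) = Pow(Mul(Rational(-1, 20), -219), -1) = Pow(Rational(219, 20), -1) = Rational(20, 219)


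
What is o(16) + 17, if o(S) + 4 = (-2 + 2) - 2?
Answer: 11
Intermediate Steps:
o(S) = -6 (o(S) = -4 + ((-2 + 2) - 2) = -4 + (0 - 2) = -4 - 2 = -6)
o(16) + 17 = -6 + 17 = 11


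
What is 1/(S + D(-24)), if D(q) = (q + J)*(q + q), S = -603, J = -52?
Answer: 1/3045 ≈ 0.00032841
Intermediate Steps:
D(q) = 2*q*(-52 + q) (D(q) = (q - 52)*(q + q) = (-52 + q)*(2*q) = 2*q*(-52 + q))
1/(S + D(-24)) = 1/(-603 + 2*(-24)*(-52 - 24)) = 1/(-603 + 2*(-24)*(-76)) = 1/(-603 + 3648) = 1/3045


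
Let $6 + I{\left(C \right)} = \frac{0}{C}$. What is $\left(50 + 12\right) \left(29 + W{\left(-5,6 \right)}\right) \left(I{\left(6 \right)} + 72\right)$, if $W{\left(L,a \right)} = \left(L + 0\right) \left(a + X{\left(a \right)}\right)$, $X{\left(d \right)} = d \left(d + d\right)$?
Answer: $-1477212$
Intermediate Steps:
$I{\left(C \right)} = -6$ ($I{\left(C \right)} = -6 + \frac{0}{C} = -6 + 0 = -6$)
$X{\left(d \right)} = 2 d^{2}$ ($X{\left(d \right)} = d 2 d = 2 d^{2}$)
$W{\left(L,a \right)} = L \left(a + 2 a^{2}\right)$ ($W{\left(L,a \right)} = \left(L + 0\right) \left(a + 2 a^{2}\right) = L \left(a + 2 a^{2}\right)$)
$\left(50 + 12\right) \left(29 + W{\left(-5,6 \right)}\right) \left(I{\left(6 \right)} + 72\right) = \left(50 + 12\right) \left(29 - 30 \left(1 + 2 \cdot 6\right)\right) \left(-6 + 72\right) = 62 \left(29 - 30 \left(1 + 12\right)\right) 66 = 62 \left(29 - 30 \cdot 13\right) 66 = 62 \left(29 - 390\right) 66 = 62 \left(\left(-361\right) 66\right) = 62 \left(-23826\right) = -1477212$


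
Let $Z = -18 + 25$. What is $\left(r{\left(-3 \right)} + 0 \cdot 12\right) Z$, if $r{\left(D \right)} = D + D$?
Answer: $-42$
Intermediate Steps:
$r{\left(D \right)} = 2 D$
$Z = 7$
$\left(r{\left(-3 \right)} + 0 \cdot 12\right) Z = \left(2 \left(-3\right) + 0 \cdot 12\right) 7 = \left(-6 + 0\right) 7 = \left(-6\right) 7 = -42$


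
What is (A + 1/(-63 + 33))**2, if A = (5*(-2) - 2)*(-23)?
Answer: 68541841/900 ≈ 76158.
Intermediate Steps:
A = 276 (A = (-10 - 2)*(-23) = -12*(-23) = 276)
(A + 1/(-63 + 33))**2 = (276 + 1/(-63 + 33))**2 = (276 + 1/(-30))**2 = (276 - 1/30)**2 = (8279/30)**2 = 68541841/900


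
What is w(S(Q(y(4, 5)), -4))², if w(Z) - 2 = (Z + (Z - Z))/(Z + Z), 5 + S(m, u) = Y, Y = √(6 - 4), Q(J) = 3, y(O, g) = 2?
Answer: 25/4 ≈ 6.2500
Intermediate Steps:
Y = √2 ≈ 1.4142
S(m, u) = -5 + √2
w(Z) = 5/2 (w(Z) = 2 + (Z + (Z - Z))/(Z + Z) = 2 + (Z + 0)/((2*Z)) = 2 + Z*(1/(2*Z)) = 2 + ½ = 5/2)
w(S(Q(y(4, 5)), -4))² = (5/2)² = 25/4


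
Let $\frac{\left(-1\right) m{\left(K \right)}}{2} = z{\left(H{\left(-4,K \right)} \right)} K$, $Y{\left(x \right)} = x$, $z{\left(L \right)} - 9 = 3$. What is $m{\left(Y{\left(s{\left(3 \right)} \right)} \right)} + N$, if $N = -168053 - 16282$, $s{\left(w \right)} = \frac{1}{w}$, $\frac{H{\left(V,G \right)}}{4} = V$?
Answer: $-184343$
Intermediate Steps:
$H{\left(V,G \right)} = 4 V$
$z{\left(L \right)} = 12$ ($z{\left(L \right)} = 9 + 3 = 12$)
$N = -184335$
$m{\left(K \right)} = - 24 K$ ($m{\left(K \right)} = - 2 \cdot 12 K = - 24 K$)
$m{\left(Y{\left(s{\left(3 \right)} \right)} \right)} + N = - \frac{24}{3} - 184335 = \left(-24\right) \frac{1}{3} - 184335 = -8 - 184335 = -184343$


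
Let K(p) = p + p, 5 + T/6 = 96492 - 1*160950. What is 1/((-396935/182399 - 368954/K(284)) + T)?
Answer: -104228/40381027263 ≈ -2.5811e-6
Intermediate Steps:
T = -386778 (T = -30 + 6*(96492 - 1*160950) = -30 + 6*(96492 - 160950) = -30 + 6*(-64458) = -30 - 386748 = -386778)
K(p) = 2*p
1/((-396935/182399 - 368954/K(284)) + T) = 1/((-396935/182399 - 368954/(2*284)) - 386778) = 1/((-396935*1/182399 - 368954/568) - 386778) = 1/((-56705/26057 - 368954*1/568) - 386778) = 1/((-56705/26057 - 184477/284) - 386778) = 1/(-67929879/104228 - 386778) = 1/(-40381027263/104228) = -104228/40381027263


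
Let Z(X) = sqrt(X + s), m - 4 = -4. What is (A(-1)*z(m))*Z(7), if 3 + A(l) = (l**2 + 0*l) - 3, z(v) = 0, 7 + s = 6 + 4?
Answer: 0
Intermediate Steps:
m = 0 (m = 4 - 4 = 0)
s = 3 (s = -7 + (6 + 4) = -7 + 10 = 3)
Z(X) = sqrt(3 + X) (Z(X) = sqrt(X + 3) = sqrt(3 + X))
A(l) = -6 + l**2 (A(l) = -3 + ((l**2 + 0*l) - 3) = -3 + ((l**2 + 0) - 3) = -3 + (l**2 - 3) = -3 + (-3 + l**2) = -6 + l**2)
(A(-1)*z(m))*Z(7) = ((-6 + (-1)**2)*0)*sqrt(3 + 7) = ((-6 + 1)*0)*sqrt(10) = (-5*0)*sqrt(10) = 0*sqrt(10) = 0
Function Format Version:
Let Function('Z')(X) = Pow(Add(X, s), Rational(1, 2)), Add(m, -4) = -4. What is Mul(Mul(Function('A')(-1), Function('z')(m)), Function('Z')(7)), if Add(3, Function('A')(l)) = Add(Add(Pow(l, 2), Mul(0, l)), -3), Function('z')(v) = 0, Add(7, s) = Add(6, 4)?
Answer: 0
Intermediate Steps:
m = 0 (m = Add(4, -4) = 0)
s = 3 (s = Add(-7, Add(6, 4)) = Add(-7, 10) = 3)
Function('Z')(X) = Pow(Add(3, X), Rational(1, 2)) (Function('Z')(X) = Pow(Add(X, 3), Rational(1, 2)) = Pow(Add(3, X), Rational(1, 2)))
Function('A')(l) = Add(-6, Pow(l, 2)) (Function('A')(l) = Add(-3, Add(Add(Pow(l, 2), Mul(0, l)), -3)) = Add(-3, Add(Add(Pow(l, 2), 0), -3)) = Add(-3, Add(Pow(l, 2), -3)) = Add(-3, Add(-3, Pow(l, 2))) = Add(-6, Pow(l, 2)))
Mul(Mul(Function('A')(-1), Function('z')(m)), Function('Z')(7)) = Mul(Mul(Add(-6, Pow(-1, 2)), 0), Pow(Add(3, 7), Rational(1, 2))) = Mul(Mul(Add(-6, 1), 0), Pow(10, Rational(1, 2))) = Mul(Mul(-5, 0), Pow(10, Rational(1, 2))) = Mul(0, Pow(10, Rational(1, 2))) = 0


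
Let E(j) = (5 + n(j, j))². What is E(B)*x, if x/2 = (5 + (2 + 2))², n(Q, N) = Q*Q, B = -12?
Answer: 3596562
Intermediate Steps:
n(Q, N) = Q²
x = 162 (x = 2*(5 + (2 + 2))² = 2*(5 + 4)² = 2*9² = 2*81 = 162)
E(j) = (5 + j²)²
E(B)*x = (5 + (-12)²)²*162 = (5 + 144)²*162 = 149²*162 = 22201*162 = 3596562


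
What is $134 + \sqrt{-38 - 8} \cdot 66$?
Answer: $134 + 66 i \sqrt{46} \approx 134.0 + 447.63 i$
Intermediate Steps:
$134 + \sqrt{-38 - 8} \cdot 66 = 134 + \sqrt{-46} \cdot 66 = 134 + i \sqrt{46} \cdot 66 = 134 + 66 i \sqrt{46}$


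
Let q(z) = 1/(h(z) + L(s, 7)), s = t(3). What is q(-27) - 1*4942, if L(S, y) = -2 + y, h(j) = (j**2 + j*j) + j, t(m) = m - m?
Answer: -7096711/1436 ≈ -4942.0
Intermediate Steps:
t(m) = 0
h(j) = j + 2*j**2 (h(j) = (j**2 + j**2) + j = 2*j**2 + j = j + 2*j**2)
s = 0
q(z) = 1/(5 + z*(1 + 2*z)) (q(z) = 1/(z*(1 + 2*z) + (-2 + 7)) = 1/(z*(1 + 2*z) + 5) = 1/(5 + z*(1 + 2*z)))
q(-27) - 1*4942 = 1/(5 - 27*(1 + 2*(-27))) - 1*4942 = 1/(5 - 27*(1 - 54)) - 4942 = 1/(5 - 27*(-53)) - 4942 = 1/(5 + 1431) - 4942 = 1/1436 - 4942 = -7096711/1436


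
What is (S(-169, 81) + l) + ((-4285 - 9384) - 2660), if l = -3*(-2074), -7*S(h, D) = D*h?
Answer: -57060/7 ≈ -8151.4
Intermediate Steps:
S(h, D) = -D*h/7
l = 6222
(S(-169, 81) + l) + ((-4285 - 9384) - 2660) = (-⅐*81*(-169) + 6222) + ((-4285 - 9384) - 2660) = (13689/7 + 6222) + (-13669 - 2660) = 57243/7 - 16329 = -57060/7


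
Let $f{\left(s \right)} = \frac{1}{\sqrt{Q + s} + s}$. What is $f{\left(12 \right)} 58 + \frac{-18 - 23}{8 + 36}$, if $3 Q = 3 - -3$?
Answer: $\frac{12647}{2860} - \frac{29 \sqrt{14}}{65} \approx 2.7527$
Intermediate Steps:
$Q = 2$ ($Q = \frac{3 - -3}{3} = \frac{3 + 3}{3} = \frac{1}{3} \cdot 6 = 2$)
$f{\left(s \right)} = \frac{1}{s + \sqrt{2 + s}}$ ($f{\left(s \right)} = \frac{1}{\sqrt{2 + s} + s} = \frac{1}{s + \sqrt{2 + s}}$)
$f{\left(12 \right)} 58 + \frac{-18 - 23}{8 + 36} = \frac{1}{12 + \sqrt{2 + 12}} \cdot 58 + \frac{-18 - 23}{8 + 36} = \frac{1}{12 + \sqrt{14}} \cdot 58 - \frac{41}{44} = \frac{58}{12 + \sqrt{14}} - \frac{41}{44} = - \frac{41}{44} + \frac{58}{12 + \sqrt{14}}$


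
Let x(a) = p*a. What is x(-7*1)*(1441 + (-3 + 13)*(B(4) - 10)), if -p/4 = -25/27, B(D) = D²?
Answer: -1050700/27 ≈ -38915.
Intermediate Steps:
p = 100/27 (p = -(-100)/27 = -4*(-25/27) = 100/27 ≈ 3.7037)
x(a) = 100*a/27
x(-7*1)*(1441 + (-3 + 13)*(B(4) - 10)) = (100*(-7*1)/27)*(1441 + (-3 + 13)*(4² - 10)) = ((100/27)*(-7))*(1441 + 10*(16 - 10)) = -700*(1441 + 10*6)/27 = -700*(1441 + 60)/27 = -700/27*1501 = -1050700/27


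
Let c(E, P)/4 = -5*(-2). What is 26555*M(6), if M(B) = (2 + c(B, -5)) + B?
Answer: 1274640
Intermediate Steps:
c(E, P) = 40 (c(E, P) = 4*(-5*(-2)) = 4*10 = 40)
M(B) = 42 + B (M(B) = (2 + 40) + B = 42 + B)
26555*M(6) = 26555*(42 + 6) = 26555*48 = 1274640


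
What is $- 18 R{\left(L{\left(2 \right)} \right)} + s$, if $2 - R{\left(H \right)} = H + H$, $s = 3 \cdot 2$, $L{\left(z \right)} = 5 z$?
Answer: $330$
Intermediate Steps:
$s = 6$
$R{\left(H \right)} = 2 - 2 H$ ($R{\left(H \right)} = 2 - \left(H + H\right) = 2 - 2 H$)
$- 18 R{\left(L{\left(2 \right)} \right)} + s = - 18 \left(2 - 2 \cdot 5 \cdot 2\right) + 6 = - 18 \left(2 - 20\right) + 6 = \left(-18\right) \left(-18\right) + 6 = 324 + 6 = 330$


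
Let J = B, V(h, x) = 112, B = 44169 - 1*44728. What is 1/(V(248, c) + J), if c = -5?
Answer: -1/447 ≈ -0.0022371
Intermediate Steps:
B = -559 (B = 44169 - 44728 = -559)
J = -559
1/(V(248, c) + J) = 1/(112 - 559) = 1/(-447) = -1/447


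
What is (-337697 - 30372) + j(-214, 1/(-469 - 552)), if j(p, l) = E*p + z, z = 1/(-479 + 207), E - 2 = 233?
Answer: -113793649/272 ≈ -4.1836e+5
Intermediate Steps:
E = 235 (E = 2 + 233 = 235)
z = -1/272 (z = 1/(-272) = -1/272 ≈ -0.0036765)
j(p, l) = -1/272 + 235*p (j(p, l) = 235*p - 1/272 = -1/272 + 235*p)
(-337697 - 30372) + j(-214, 1/(-469 - 552)) = (-337697 - 30372) + (-1/272 + 235*(-214)) = -368069 + (-1/272 - 50290) = -368069 - 13678881/272 = -113793649/272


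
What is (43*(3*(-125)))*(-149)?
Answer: 2402625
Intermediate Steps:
(43*(3*(-125)))*(-149) = (43*(-375))*(-149) = -16125*(-149) = 2402625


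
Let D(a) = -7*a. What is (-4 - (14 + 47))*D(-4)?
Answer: -1820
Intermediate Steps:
(-4 - (14 + 47))*D(-4) = (-4 - (14 + 47))*(-7*(-4)) = (-4 - 1*61)*28 = (-4 - 61)*28 = -65*28 = -1820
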